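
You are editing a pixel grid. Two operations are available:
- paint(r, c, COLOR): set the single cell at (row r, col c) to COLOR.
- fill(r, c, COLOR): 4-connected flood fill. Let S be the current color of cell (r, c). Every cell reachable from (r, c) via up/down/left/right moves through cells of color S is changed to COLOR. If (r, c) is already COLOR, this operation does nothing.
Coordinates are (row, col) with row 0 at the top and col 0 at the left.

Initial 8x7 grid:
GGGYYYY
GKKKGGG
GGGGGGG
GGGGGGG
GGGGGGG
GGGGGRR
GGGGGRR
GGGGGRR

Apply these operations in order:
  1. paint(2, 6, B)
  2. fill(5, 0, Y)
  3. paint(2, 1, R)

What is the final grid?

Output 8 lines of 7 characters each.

After op 1 paint(2,6,B):
GGGYYYY
GKKKGGG
GGGGGGB
GGGGGGG
GGGGGGG
GGGGGRR
GGGGGRR
GGGGGRR
After op 2 fill(5,0,Y) [42 cells changed]:
YYYYYYY
YKKKYYY
YYYYYYB
YYYYYYY
YYYYYYY
YYYYYRR
YYYYYRR
YYYYYRR
After op 3 paint(2,1,R):
YYYYYYY
YKKKYYY
YRYYYYB
YYYYYYY
YYYYYYY
YYYYYRR
YYYYYRR
YYYYYRR

Answer: YYYYYYY
YKKKYYY
YRYYYYB
YYYYYYY
YYYYYYY
YYYYYRR
YYYYYRR
YYYYYRR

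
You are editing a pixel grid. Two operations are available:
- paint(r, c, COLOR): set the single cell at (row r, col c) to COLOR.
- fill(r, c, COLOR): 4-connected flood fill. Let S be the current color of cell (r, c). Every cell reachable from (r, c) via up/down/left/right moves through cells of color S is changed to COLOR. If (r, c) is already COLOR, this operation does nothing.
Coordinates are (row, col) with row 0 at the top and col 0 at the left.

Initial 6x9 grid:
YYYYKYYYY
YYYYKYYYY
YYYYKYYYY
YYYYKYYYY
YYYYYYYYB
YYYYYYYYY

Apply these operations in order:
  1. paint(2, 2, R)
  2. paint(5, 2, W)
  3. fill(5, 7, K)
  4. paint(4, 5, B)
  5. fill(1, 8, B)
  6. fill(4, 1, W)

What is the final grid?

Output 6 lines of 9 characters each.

After op 1 paint(2,2,R):
YYYYKYYYY
YYYYKYYYY
YYRYKYYYY
YYYYKYYYY
YYYYYYYYB
YYYYYYYYY
After op 2 paint(5,2,W):
YYYYKYYYY
YYYYKYYYY
YYRYKYYYY
YYYYKYYYY
YYYYYYYYB
YYWYYYYYY
After op 3 fill(5,7,K) [47 cells changed]:
KKKKKKKKK
KKKKKKKKK
KKRKKKKKK
KKKKKKKKK
KKKKKKKKB
KKWKKKKKK
After op 4 paint(4,5,B):
KKKKKKKKK
KKKKKKKKK
KKRKKKKKK
KKKKKKKKK
KKKKKBKKB
KKWKKKKKK
After op 5 fill(1,8,B) [50 cells changed]:
BBBBBBBBB
BBBBBBBBB
BBRBBBBBB
BBBBBBBBB
BBBBBBBBB
BBWBBBBBB
After op 6 fill(4,1,W) [52 cells changed]:
WWWWWWWWW
WWWWWWWWW
WWRWWWWWW
WWWWWWWWW
WWWWWWWWW
WWWWWWWWW

Answer: WWWWWWWWW
WWWWWWWWW
WWRWWWWWW
WWWWWWWWW
WWWWWWWWW
WWWWWWWWW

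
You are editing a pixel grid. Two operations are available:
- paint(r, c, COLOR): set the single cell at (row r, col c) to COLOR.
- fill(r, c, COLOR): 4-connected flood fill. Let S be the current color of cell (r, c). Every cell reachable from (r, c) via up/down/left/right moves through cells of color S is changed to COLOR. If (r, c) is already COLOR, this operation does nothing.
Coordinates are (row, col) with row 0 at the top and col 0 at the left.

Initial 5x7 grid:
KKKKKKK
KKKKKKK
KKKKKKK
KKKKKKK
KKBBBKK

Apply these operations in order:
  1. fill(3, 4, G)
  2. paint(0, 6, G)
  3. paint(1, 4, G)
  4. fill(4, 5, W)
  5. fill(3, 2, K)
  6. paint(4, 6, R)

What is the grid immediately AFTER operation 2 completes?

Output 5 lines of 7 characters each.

After op 1 fill(3,4,G) [32 cells changed]:
GGGGGGG
GGGGGGG
GGGGGGG
GGGGGGG
GGBBBGG
After op 2 paint(0,6,G):
GGGGGGG
GGGGGGG
GGGGGGG
GGGGGGG
GGBBBGG

Answer: GGGGGGG
GGGGGGG
GGGGGGG
GGGGGGG
GGBBBGG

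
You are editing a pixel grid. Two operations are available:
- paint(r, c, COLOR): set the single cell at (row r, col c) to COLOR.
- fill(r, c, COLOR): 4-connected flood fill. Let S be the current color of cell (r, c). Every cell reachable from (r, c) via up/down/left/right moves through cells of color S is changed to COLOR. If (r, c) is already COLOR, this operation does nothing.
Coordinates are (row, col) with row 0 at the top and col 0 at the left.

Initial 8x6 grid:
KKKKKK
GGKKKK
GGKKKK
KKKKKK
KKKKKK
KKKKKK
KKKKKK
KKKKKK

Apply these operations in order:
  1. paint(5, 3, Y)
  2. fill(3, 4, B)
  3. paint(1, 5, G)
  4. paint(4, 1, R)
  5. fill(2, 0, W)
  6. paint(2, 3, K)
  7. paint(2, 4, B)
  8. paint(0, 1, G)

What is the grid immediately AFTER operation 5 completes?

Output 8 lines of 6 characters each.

Answer: BBBBBB
WWBBBG
WWBBBB
BBBBBB
BRBBBB
BBBYBB
BBBBBB
BBBBBB

Derivation:
After op 1 paint(5,3,Y):
KKKKKK
GGKKKK
GGKKKK
KKKKKK
KKKKKK
KKKYKK
KKKKKK
KKKKKK
After op 2 fill(3,4,B) [43 cells changed]:
BBBBBB
GGBBBB
GGBBBB
BBBBBB
BBBBBB
BBBYBB
BBBBBB
BBBBBB
After op 3 paint(1,5,G):
BBBBBB
GGBBBG
GGBBBB
BBBBBB
BBBBBB
BBBYBB
BBBBBB
BBBBBB
After op 4 paint(4,1,R):
BBBBBB
GGBBBG
GGBBBB
BBBBBB
BRBBBB
BBBYBB
BBBBBB
BBBBBB
After op 5 fill(2,0,W) [4 cells changed]:
BBBBBB
WWBBBG
WWBBBB
BBBBBB
BRBBBB
BBBYBB
BBBBBB
BBBBBB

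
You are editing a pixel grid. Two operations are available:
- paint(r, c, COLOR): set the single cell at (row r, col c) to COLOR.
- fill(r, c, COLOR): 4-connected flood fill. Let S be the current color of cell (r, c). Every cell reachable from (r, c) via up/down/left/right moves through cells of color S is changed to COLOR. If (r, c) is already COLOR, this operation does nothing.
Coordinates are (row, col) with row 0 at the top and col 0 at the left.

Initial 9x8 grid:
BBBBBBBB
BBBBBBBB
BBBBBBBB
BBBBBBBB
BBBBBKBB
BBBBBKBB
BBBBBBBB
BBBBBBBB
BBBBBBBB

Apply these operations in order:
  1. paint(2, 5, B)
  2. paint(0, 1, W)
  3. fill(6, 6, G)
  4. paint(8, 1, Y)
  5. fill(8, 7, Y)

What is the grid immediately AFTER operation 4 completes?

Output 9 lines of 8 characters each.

Answer: GWGGGGGG
GGGGGGGG
GGGGGGGG
GGGGGGGG
GGGGGKGG
GGGGGKGG
GGGGGGGG
GGGGGGGG
GYGGGGGG

Derivation:
After op 1 paint(2,5,B):
BBBBBBBB
BBBBBBBB
BBBBBBBB
BBBBBBBB
BBBBBKBB
BBBBBKBB
BBBBBBBB
BBBBBBBB
BBBBBBBB
After op 2 paint(0,1,W):
BWBBBBBB
BBBBBBBB
BBBBBBBB
BBBBBBBB
BBBBBKBB
BBBBBKBB
BBBBBBBB
BBBBBBBB
BBBBBBBB
After op 3 fill(6,6,G) [69 cells changed]:
GWGGGGGG
GGGGGGGG
GGGGGGGG
GGGGGGGG
GGGGGKGG
GGGGGKGG
GGGGGGGG
GGGGGGGG
GGGGGGGG
After op 4 paint(8,1,Y):
GWGGGGGG
GGGGGGGG
GGGGGGGG
GGGGGGGG
GGGGGKGG
GGGGGKGG
GGGGGGGG
GGGGGGGG
GYGGGGGG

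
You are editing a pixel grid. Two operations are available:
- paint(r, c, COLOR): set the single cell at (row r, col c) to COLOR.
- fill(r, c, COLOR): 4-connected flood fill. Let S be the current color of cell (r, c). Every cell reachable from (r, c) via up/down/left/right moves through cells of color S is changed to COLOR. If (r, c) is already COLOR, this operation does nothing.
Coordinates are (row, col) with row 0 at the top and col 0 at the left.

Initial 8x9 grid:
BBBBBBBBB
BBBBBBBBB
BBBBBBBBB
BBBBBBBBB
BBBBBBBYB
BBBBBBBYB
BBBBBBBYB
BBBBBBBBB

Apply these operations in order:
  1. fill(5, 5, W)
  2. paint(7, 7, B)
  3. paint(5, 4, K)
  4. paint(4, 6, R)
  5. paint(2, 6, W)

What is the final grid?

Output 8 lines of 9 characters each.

After op 1 fill(5,5,W) [69 cells changed]:
WWWWWWWWW
WWWWWWWWW
WWWWWWWWW
WWWWWWWWW
WWWWWWWYW
WWWWWWWYW
WWWWWWWYW
WWWWWWWWW
After op 2 paint(7,7,B):
WWWWWWWWW
WWWWWWWWW
WWWWWWWWW
WWWWWWWWW
WWWWWWWYW
WWWWWWWYW
WWWWWWWYW
WWWWWWWBW
After op 3 paint(5,4,K):
WWWWWWWWW
WWWWWWWWW
WWWWWWWWW
WWWWWWWWW
WWWWWWWYW
WWWWKWWYW
WWWWWWWYW
WWWWWWWBW
After op 4 paint(4,6,R):
WWWWWWWWW
WWWWWWWWW
WWWWWWWWW
WWWWWWWWW
WWWWWWRYW
WWWWKWWYW
WWWWWWWYW
WWWWWWWBW
After op 5 paint(2,6,W):
WWWWWWWWW
WWWWWWWWW
WWWWWWWWW
WWWWWWWWW
WWWWWWRYW
WWWWKWWYW
WWWWWWWYW
WWWWWWWBW

Answer: WWWWWWWWW
WWWWWWWWW
WWWWWWWWW
WWWWWWWWW
WWWWWWRYW
WWWWKWWYW
WWWWWWWYW
WWWWWWWBW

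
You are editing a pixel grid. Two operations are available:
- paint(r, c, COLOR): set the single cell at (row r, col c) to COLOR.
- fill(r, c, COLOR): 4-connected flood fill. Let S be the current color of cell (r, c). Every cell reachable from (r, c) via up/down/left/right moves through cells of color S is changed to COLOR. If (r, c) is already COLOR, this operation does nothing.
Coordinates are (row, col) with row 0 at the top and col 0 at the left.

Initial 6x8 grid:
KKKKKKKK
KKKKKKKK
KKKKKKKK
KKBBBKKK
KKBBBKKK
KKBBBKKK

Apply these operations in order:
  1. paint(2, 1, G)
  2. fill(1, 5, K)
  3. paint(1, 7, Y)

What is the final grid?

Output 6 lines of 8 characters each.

Answer: KKKKKKKK
KKKKKKKY
KGKKKKKK
KKBBBKKK
KKBBBKKK
KKBBBKKK

Derivation:
After op 1 paint(2,1,G):
KKKKKKKK
KKKKKKKK
KGKKKKKK
KKBBBKKK
KKBBBKKK
KKBBBKKK
After op 2 fill(1,5,K) [0 cells changed]:
KKKKKKKK
KKKKKKKK
KGKKKKKK
KKBBBKKK
KKBBBKKK
KKBBBKKK
After op 3 paint(1,7,Y):
KKKKKKKK
KKKKKKKY
KGKKKKKK
KKBBBKKK
KKBBBKKK
KKBBBKKK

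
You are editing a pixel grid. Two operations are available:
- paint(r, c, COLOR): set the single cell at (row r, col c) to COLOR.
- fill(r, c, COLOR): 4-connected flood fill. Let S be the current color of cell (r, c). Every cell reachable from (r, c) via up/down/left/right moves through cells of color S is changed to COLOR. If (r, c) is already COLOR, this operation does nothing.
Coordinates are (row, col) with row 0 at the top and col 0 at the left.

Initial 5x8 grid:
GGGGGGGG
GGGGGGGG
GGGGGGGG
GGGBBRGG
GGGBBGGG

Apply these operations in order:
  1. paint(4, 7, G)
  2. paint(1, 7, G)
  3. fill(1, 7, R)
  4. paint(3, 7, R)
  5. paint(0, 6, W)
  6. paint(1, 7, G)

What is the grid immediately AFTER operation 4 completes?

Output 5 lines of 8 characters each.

After op 1 paint(4,7,G):
GGGGGGGG
GGGGGGGG
GGGGGGGG
GGGBBRGG
GGGBBGGG
After op 2 paint(1,7,G):
GGGGGGGG
GGGGGGGG
GGGGGGGG
GGGBBRGG
GGGBBGGG
After op 3 fill(1,7,R) [35 cells changed]:
RRRRRRRR
RRRRRRRR
RRRRRRRR
RRRBBRRR
RRRBBRRR
After op 4 paint(3,7,R):
RRRRRRRR
RRRRRRRR
RRRRRRRR
RRRBBRRR
RRRBBRRR

Answer: RRRRRRRR
RRRRRRRR
RRRRRRRR
RRRBBRRR
RRRBBRRR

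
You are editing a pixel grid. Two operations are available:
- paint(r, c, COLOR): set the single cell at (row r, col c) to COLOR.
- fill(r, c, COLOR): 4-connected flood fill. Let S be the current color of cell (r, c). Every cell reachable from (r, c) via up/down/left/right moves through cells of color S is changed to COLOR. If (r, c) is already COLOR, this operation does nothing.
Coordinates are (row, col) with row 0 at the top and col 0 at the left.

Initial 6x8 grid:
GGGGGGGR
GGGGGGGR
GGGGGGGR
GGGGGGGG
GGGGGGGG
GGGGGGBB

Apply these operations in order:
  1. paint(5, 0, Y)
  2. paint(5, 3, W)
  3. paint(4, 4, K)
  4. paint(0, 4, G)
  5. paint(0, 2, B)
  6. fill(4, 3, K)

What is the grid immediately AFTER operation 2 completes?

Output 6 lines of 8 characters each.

Answer: GGGGGGGR
GGGGGGGR
GGGGGGGR
GGGGGGGG
GGGGGGGG
YGGWGGBB

Derivation:
After op 1 paint(5,0,Y):
GGGGGGGR
GGGGGGGR
GGGGGGGR
GGGGGGGG
GGGGGGGG
YGGGGGBB
After op 2 paint(5,3,W):
GGGGGGGR
GGGGGGGR
GGGGGGGR
GGGGGGGG
GGGGGGGG
YGGWGGBB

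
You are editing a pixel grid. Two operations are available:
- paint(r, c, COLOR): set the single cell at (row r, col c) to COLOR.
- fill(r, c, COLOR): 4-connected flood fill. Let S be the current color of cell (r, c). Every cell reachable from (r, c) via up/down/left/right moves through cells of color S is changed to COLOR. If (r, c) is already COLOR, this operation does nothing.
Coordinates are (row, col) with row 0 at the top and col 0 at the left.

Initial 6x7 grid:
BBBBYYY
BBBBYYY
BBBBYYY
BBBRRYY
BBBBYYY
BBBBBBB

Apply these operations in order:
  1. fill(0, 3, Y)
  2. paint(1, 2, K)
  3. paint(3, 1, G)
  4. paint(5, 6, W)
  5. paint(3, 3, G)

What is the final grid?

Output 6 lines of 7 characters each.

Answer: YYYYYYY
YYKYYYY
YYYYYYY
YGYGRYY
YYYYYYY
YYYYYYW

Derivation:
After op 1 fill(0,3,Y) [26 cells changed]:
YYYYYYY
YYYYYYY
YYYYYYY
YYYRRYY
YYYYYYY
YYYYYYY
After op 2 paint(1,2,K):
YYYYYYY
YYKYYYY
YYYYYYY
YYYRRYY
YYYYYYY
YYYYYYY
After op 3 paint(3,1,G):
YYYYYYY
YYKYYYY
YYYYYYY
YGYRRYY
YYYYYYY
YYYYYYY
After op 4 paint(5,6,W):
YYYYYYY
YYKYYYY
YYYYYYY
YGYRRYY
YYYYYYY
YYYYYYW
After op 5 paint(3,3,G):
YYYYYYY
YYKYYYY
YYYYYYY
YGYGRYY
YYYYYYY
YYYYYYW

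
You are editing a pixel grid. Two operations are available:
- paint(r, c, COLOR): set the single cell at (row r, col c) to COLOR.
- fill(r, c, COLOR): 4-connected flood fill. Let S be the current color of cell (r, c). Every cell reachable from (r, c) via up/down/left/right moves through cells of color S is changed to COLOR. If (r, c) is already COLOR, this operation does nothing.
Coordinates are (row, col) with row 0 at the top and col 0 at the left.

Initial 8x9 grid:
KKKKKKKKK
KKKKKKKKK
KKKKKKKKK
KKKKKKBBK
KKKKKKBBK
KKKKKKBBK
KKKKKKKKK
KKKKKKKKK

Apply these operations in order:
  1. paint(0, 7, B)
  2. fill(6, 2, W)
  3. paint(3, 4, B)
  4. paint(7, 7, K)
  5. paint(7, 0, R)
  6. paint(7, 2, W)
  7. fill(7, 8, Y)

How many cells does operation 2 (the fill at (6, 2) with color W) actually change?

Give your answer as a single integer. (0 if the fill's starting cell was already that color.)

After op 1 paint(0,7,B):
KKKKKKKBK
KKKKKKKKK
KKKKKKKKK
KKKKKKBBK
KKKKKKBBK
KKKKKKBBK
KKKKKKKKK
KKKKKKKKK
After op 2 fill(6,2,W) [65 cells changed]:
WWWWWWWBW
WWWWWWWWW
WWWWWWWWW
WWWWWWBBW
WWWWWWBBW
WWWWWWBBW
WWWWWWWWW
WWWWWWWWW

Answer: 65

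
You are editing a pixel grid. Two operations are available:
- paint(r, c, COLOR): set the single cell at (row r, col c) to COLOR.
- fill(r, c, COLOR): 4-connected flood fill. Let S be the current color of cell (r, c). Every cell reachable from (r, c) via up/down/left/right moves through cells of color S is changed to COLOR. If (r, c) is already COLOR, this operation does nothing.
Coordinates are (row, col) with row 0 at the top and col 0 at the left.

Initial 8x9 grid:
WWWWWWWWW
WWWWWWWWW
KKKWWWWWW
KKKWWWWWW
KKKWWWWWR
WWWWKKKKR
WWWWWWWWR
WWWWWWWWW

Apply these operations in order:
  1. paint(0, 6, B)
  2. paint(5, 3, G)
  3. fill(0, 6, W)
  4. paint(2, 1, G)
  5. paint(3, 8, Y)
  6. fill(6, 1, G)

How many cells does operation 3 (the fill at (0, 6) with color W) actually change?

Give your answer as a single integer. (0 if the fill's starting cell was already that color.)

After op 1 paint(0,6,B):
WWWWWWBWW
WWWWWWWWW
KKKWWWWWW
KKKWWWWWW
KKKWWWWWR
WWWWKKKKR
WWWWWWWWR
WWWWWWWWW
After op 2 paint(5,3,G):
WWWWWWBWW
WWWWWWWWW
KKKWWWWWW
KKKWWWWWW
KKKWWWWWR
WWWGKKKKR
WWWWWWWWR
WWWWWWWWW
After op 3 fill(0,6,W) [1 cells changed]:
WWWWWWWWW
WWWWWWWWW
KKKWWWWWW
KKKWWWWWW
KKKWWWWWR
WWWGKKKKR
WWWWWWWWR
WWWWWWWWW

Answer: 1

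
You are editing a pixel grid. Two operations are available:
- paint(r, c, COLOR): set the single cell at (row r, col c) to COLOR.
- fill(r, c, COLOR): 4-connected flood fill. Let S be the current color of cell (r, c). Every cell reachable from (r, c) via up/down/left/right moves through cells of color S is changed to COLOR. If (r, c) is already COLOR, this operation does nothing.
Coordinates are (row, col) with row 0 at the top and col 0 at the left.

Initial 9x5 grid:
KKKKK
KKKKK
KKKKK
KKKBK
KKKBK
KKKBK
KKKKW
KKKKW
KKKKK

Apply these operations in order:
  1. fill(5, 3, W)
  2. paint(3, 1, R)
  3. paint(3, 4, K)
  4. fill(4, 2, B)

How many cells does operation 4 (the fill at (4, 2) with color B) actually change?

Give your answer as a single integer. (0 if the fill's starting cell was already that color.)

After op 1 fill(5,3,W) [3 cells changed]:
KKKKK
KKKKK
KKKKK
KKKWK
KKKWK
KKKWK
KKKKW
KKKKW
KKKKK
After op 2 paint(3,1,R):
KKKKK
KKKKK
KKKKK
KRKWK
KKKWK
KKKWK
KKKKW
KKKKW
KKKKK
After op 3 paint(3,4,K):
KKKKK
KKKKK
KKKKK
KRKWK
KKKWK
KKKWK
KKKKW
KKKKW
KKKKK
After op 4 fill(4,2,B) [39 cells changed]:
BBBBB
BBBBB
BBBBB
BRBWB
BBBWB
BBBWB
BBBBW
BBBBW
BBBBB

Answer: 39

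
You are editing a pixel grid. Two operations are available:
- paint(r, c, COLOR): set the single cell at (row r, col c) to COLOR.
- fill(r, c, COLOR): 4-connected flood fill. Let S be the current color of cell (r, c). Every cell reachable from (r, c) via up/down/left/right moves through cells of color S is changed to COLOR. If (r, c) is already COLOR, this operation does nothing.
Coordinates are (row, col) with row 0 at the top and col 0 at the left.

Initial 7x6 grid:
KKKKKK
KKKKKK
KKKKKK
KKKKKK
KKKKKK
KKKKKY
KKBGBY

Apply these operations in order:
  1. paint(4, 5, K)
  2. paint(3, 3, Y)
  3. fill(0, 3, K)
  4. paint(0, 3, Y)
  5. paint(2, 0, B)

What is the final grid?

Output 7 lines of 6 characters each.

After op 1 paint(4,5,K):
KKKKKK
KKKKKK
KKKKKK
KKKKKK
KKKKKK
KKKKKY
KKBGBY
After op 2 paint(3,3,Y):
KKKKKK
KKKKKK
KKKKKK
KKKYKK
KKKKKK
KKKKKY
KKBGBY
After op 3 fill(0,3,K) [0 cells changed]:
KKKKKK
KKKKKK
KKKKKK
KKKYKK
KKKKKK
KKKKKY
KKBGBY
After op 4 paint(0,3,Y):
KKKYKK
KKKKKK
KKKKKK
KKKYKK
KKKKKK
KKKKKY
KKBGBY
After op 5 paint(2,0,B):
KKKYKK
KKKKKK
BKKKKK
KKKYKK
KKKKKK
KKKKKY
KKBGBY

Answer: KKKYKK
KKKKKK
BKKKKK
KKKYKK
KKKKKK
KKKKKY
KKBGBY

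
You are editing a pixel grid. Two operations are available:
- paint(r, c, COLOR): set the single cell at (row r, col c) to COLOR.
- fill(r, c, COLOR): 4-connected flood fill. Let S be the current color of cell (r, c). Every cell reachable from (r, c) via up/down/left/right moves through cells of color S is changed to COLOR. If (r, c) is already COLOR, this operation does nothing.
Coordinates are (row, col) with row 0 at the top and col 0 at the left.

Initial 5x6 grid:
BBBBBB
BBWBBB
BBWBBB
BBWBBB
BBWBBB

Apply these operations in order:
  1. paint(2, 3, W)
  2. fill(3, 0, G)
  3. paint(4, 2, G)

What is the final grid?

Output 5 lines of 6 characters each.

Answer: GGGGGG
GGWGGG
GGWWGG
GGWGGG
GGGGGG

Derivation:
After op 1 paint(2,3,W):
BBBBBB
BBWBBB
BBWWBB
BBWBBB
BBWBBB
After op 2 fill(3,0,G) [25 cells changed]:
GGGGGG
GGWGGG
GGWWGG
GGWGGG
GGWGGG
After op 3 paint(4,2,G):
GGGGGG
GGWGGG
GGWWGG
GGWGGG
GGGGGG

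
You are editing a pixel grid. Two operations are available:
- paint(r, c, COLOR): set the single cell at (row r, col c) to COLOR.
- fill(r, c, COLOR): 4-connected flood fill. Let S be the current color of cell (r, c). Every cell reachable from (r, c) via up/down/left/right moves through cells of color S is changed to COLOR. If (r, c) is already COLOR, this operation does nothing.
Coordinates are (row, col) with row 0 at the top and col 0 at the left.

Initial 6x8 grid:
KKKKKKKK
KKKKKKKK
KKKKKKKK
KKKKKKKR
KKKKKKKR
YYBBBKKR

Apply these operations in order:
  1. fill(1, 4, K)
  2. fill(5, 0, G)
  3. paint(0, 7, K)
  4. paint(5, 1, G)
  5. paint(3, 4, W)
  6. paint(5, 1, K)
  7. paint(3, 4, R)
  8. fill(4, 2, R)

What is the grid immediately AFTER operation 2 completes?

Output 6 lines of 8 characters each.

Answer: KKKKKKKK
KKKKKKKK
KKKKKKKK
KKKKKKKR
KKKKKKKR
GGBBBKKR

Derivation:
After op 1 fill(1,4,K) [0 cells changed]:
KKKKKKKK
KKKKKKKK
KKKKKKKK
KKKKKKKR
KKKKKKKR
YYBBBKKR
After op 2 fill(5,0,G) [2 cells changed]:
KKKKKKKK
KKKKKKKK
KKKKKKKK
KKKKKKKR
KKKKKKKR
GGBBBKKR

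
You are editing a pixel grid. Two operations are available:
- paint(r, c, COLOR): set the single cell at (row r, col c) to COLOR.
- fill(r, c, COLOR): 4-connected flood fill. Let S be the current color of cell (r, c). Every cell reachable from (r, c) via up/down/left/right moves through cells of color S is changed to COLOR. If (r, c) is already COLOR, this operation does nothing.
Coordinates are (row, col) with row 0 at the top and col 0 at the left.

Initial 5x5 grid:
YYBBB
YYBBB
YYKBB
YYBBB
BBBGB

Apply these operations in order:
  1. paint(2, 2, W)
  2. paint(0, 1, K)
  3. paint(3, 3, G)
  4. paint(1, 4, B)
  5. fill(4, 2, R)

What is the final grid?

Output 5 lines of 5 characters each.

After op 1 paint(2,2,W):
YYBBB
YYBBB
YYWBB
YYBBB
BBBGB
After op 2 paint(0,1,K):
YKBBB
YYBBB
YYWBB
YYBBB
BBBGB
After op 3 paint(3,3,G):
YKBBB
YYBBB
YYWBB
YYBGB
BBBGB
After op 4 paint(1,4,B):
YKBBB
YYBBB
YYWBB
YYBGB
BBBGB
After op 5 fill(4,2,R) [4 cells changed]:
YKBBB
YYBBB
YYWBB
YYRGB
RRRGB

Answer: YKBBB
YYBBB
YYWBB
YYRGB
RRRGB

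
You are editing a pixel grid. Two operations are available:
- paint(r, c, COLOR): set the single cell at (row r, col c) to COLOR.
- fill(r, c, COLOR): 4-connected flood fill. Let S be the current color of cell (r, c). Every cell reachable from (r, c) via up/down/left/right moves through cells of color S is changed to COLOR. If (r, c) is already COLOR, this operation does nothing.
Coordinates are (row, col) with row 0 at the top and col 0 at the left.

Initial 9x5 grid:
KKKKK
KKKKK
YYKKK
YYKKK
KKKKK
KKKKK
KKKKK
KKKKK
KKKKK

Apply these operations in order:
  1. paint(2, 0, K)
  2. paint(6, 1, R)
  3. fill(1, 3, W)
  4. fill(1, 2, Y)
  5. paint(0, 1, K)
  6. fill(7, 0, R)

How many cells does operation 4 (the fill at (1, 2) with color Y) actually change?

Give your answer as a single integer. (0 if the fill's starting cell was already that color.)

Answer: 41

Derivation:
After op 1 paint(2,0,K):
KKKKK
KKKKK
KYKKK
YYKKK
KKKKK
KKKKK
KKKKK
KKKKK
KKKKK
After op 2 paint(6,1,R):
KKKKK
KKKKK
KYKKK
YYKKK
KKKKK
KKKKK
KRKKK
KKKKK
KKKKK
After op 3 fill(1,3,W) [41 cells changed]:
WWWWW
WWWWW
WYWWW
YYWWW
WWWWW
WWWWW
WRWWW
WWWWW
WWWWW
After op 4 fill(1,2,Y) [41 cells changed]:
YYYYY
YYYYY
YYYYY
YYYYY
YYYYY
YYYYY
YRYYY
YYYYY
YYYYY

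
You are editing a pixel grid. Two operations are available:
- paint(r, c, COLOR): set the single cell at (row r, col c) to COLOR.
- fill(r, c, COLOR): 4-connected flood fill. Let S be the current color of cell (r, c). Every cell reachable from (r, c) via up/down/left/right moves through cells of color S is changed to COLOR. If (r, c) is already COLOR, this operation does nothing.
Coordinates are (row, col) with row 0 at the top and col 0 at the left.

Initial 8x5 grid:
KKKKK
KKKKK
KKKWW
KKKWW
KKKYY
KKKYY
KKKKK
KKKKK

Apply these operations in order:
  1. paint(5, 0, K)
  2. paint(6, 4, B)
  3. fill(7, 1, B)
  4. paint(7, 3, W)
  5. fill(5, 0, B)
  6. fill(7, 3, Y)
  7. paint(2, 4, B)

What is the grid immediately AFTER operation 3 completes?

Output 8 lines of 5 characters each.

Answer: BBBBB
BBBBB
BBBWW
BBBWW
BBBYY
BBBYY
BBBBB
BBBBB

Derivation:
After op 1 paint(5,0,K):
KKKKK
KKKKK
KKKWW
KKKWW
KKKYY
KKKYY
KKKKK
KKKKK
After op 2 paint(6,4,B):
KKKKK
KKKKK
KKKWW
KKKWW
KKKYY
KKKYY
KKKKB
KKKKK
After op 3 fill(7,1,B) [31 cells changed]:
BBBBB
BBBBB
BBBWW
BBBWW
BBBYY
BBBYY
BBBBB
BBBBB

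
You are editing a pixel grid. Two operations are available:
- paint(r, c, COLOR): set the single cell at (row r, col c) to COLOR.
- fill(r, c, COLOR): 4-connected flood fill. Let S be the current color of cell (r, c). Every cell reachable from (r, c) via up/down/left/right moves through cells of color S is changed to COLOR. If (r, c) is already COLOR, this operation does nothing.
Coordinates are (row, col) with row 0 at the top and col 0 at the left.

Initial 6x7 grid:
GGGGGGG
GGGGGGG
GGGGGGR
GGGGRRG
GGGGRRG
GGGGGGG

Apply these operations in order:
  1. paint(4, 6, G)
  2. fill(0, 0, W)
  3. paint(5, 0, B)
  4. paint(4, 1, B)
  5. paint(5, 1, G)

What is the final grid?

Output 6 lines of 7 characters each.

Answer: WWWWWWW
WWWWWWW
WWWWWWR
WWWWRRW
WBWWRRW
BGWWWWW

Derivation:
After op 1 paint(4,6,G):
GGGGGGG
GGGGGGG
GGGGGGR
GGGGRRG
GGGGRRG
GGGGGGG
After op 2 fill(0,0,W) [37 cells changed]:
WWWWWWW
WWWWWWW
WWWWWWR
WWWWRRW
WWWWRRW
WWWWWWW
After op 3 paint(5,0,B):
WWWWWWW
WWWWWWW
WWWWWWR
WWWWRRW
WWWWRRW
BWWWWWW
After op 4 paint(4,1,B):
WWWWWWW
WWWWWWW
WWWWWWR
WWWWRRW
WBWWRRW
BWWWWWW
After op 5 paint(5,1,G):
WWWWWWW
WWWWWWW
WWWWWWR
WWWWRRW
WBWWRRW
BGWWWWW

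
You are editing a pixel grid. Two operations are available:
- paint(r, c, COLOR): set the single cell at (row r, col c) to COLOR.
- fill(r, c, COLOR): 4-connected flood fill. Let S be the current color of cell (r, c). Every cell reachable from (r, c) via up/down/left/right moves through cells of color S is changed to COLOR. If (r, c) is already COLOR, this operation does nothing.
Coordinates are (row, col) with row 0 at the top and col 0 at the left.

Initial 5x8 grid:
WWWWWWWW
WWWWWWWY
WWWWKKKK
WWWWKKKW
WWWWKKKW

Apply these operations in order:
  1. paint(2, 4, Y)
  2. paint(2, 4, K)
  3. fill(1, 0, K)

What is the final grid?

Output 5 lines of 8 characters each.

Answer: KKKKKKKK
KKKKKKKY
KKKKKKKK
KKKKKKKW
KKKKKKKW

Derivation:
After op 1 paint(2,4,Y):
WWWWWWWW
WWWWWWWY
WWWWYKKK
WWWWKKKW
WWWWKKKW
After op 2 paint(2,4,K):
WWWWWWWW
WWWWWWWY
WWWWKKKK
WWWWKKKW
WWWWKKKW
After op 3 fill(1,0,K) [27 cells changed]:
KKKKKKKK
KKKKKKKY
KKKKKKKK
KKKKKKKW
KKKKKKKW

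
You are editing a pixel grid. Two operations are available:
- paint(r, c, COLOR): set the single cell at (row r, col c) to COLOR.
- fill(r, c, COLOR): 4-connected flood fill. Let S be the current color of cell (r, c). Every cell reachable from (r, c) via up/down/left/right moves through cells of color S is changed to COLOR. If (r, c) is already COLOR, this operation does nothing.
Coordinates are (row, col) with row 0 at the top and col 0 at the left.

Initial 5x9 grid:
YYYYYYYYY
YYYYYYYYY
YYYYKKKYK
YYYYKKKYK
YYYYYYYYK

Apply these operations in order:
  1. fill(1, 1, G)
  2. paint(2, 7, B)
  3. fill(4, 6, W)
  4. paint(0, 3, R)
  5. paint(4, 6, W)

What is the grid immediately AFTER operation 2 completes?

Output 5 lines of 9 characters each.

Answer: GGGGGGGGG
GGGGGGGGG
GGGGKKKBK
GGGGKKKGK
GGGGGGGGK

Derivation:
After op 1 fill(1,1,G) [36 cells changed]:
GGGGGGGGG
GGGGGGGGG
GGGGKKKGK
GGGGKKKGK
GGGGGGGGK
After op 2 paint(2,7,B):
GGGGGGGGG
GGGGGGGGG
GGGGKKKBK
GGGGKKKGK
GGGGGGGGK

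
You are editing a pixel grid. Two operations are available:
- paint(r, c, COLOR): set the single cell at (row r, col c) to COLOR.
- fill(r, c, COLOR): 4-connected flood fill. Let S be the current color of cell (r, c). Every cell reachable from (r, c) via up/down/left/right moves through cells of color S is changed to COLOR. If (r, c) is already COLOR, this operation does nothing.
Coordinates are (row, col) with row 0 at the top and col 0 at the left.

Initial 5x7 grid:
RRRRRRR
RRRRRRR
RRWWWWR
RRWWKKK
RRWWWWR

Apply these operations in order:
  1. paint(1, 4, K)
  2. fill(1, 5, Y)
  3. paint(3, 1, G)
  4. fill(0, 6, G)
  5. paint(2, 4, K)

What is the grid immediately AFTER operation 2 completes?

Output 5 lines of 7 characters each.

Answer: YYYYYYY
YYYYKYY
YYWWWWY
YYWWKKK
YYWWWWR

Derivation:
After op 1 paint(1,4,K):
RRRRRRR
RRRRKRR
RRWWWWR
RRWWKKK
RRWWWWR
After op 2 fill(1,5,Y) [20 cells changed]:
YYYYYYY
YYYYKYY
YYWWWWY
YYWWKKK
YYWWWWR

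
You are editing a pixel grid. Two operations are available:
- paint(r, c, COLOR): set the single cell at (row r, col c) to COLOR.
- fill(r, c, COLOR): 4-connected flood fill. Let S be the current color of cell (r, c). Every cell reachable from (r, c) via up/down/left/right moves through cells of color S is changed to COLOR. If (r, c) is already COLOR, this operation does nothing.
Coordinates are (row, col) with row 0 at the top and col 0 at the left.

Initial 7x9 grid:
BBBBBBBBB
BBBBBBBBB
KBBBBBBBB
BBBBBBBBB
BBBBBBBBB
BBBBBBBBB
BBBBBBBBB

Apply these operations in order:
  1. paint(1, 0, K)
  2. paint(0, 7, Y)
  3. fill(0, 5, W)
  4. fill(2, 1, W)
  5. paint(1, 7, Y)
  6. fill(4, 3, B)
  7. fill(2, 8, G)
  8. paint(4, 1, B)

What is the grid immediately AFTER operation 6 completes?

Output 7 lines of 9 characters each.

Answer: BBBBBBBYB
KBBBBBBYB
KBBBBBBBB
BBBBBBBBB
BBBBBBBBB
BBBBBBBBB
BBBBBBBBB

Derivation:
After op 1 paint(1,0,K):
BBBBBBBBB
KBBBBBBBB
KBBBBBBBB
BBBBBBBBB
BBBBBBBBB
BBBBBBBBB
BBBBBBBBB
After op 2 paint(0,7,Y):
BBBBBBBYB
KBBBBBBBB
KBBBBBBBB
BBBBBBBBB
BBBBBBBBB
BBBBBBBBB
BBBBBBBBB
After op 3 fill(0,5,W) [60 cells changed]:
WWWWWWWYW
KWWWWWWWW
KWWWWWWWW
WWWWWWWWW
WWWWWWWWW
WWWWWWWWW
WWWWWWWWW
After op 4 fill(2,1,W) [0 cells changed]:
WWWWWWWYW
KWWWWWWWW
KWWWWWWWW
WWWWWWWWW
WWWWWWWWW
WWWWWWWWW
WWWWWWWWW
After op 5 paint(1,7,Y):
WWWWWWWYW
KWWWWWWYW
KWWWWWWWW
WWWWWWWWW
WWWWWWWWW
WWWWWWWWW
WWWWWWWWW
After op 6 fill(4,3,B) [59 cells changed]:
BBBBBBBYB
KBBBBBBYB
KBBBBBBBB
BBBBBBBBB
BBBBBBBBB
BBBBBBBBB
BBBBBBBBB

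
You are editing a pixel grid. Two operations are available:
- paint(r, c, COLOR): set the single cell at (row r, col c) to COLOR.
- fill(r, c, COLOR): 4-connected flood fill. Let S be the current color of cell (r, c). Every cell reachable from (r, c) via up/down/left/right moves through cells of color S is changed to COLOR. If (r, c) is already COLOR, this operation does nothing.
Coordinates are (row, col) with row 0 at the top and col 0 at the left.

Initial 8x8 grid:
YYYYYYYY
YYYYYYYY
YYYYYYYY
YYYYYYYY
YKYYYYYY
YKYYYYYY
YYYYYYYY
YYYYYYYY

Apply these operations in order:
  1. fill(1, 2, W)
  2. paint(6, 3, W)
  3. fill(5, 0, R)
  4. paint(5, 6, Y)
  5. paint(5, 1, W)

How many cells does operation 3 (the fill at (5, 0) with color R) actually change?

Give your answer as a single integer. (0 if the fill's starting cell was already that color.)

After op 1 fill(1,2,W) [62 cells changed]:
WWWWWWWW
WWWWWWWW
WWWWWWWW
WWWWWWWW
WKWWWWWW
WKWWWWWW
WWWWWWWW
WWWWWWWW
After op 2 paint(6,3,W):
WWWWWWWW
WWWWWWWW
WWWWWWWW
WWWWWWWW
WKWWWWWW
WKWWWWWW
WWWWWWWW
WWWWWWWW
After op 3 fill(5,0,R) [62 cells changed]:
RRRRRRRR
RRRRRRRR
RRRRRRRR
RRRRRRRR
RKRRRRRR
RKRRRRRR
RRRRRRRR
RRRRRRRR

Answer: 62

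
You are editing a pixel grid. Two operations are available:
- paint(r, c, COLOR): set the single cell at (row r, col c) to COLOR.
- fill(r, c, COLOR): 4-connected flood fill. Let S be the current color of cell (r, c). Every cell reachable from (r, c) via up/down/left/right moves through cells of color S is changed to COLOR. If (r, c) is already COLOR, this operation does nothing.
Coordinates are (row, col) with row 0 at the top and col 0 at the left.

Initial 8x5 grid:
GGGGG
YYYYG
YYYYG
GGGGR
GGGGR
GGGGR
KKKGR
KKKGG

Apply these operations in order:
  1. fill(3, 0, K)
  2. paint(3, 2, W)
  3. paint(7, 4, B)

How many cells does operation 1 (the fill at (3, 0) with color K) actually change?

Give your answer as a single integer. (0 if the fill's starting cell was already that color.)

After op 1 fill(3,0,K) [15 cells changed]:
GGGGG
YYYYG
YYYYG
KKKKR
KKKKR
KKKKR
KKKKR
KKKKK

Answer: 15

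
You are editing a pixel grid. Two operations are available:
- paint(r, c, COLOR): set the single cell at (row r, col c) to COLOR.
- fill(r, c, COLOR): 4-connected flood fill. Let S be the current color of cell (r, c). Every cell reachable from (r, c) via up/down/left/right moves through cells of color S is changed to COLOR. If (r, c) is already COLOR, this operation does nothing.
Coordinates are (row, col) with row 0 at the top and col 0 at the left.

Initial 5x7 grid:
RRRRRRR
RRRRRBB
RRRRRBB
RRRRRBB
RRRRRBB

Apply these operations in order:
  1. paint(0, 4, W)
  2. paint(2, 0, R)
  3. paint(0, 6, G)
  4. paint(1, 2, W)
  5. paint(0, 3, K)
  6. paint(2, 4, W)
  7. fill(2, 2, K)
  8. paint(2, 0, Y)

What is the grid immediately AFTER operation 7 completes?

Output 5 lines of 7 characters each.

Answer: KKKKWRG
KKWKKBB
KKKKWBB
KKKKKBB
KKKKKBB

Derivation:
After op 1 paint(0,4,W):
RRRRWRR
RRRRRBB
RRRRRBB
RRRRRBB
RRRRRBB
After op 2 paint(2,0,R):
RRRRWRR
RRRRRBB
RRRRRBB
RRRRRBB
RRRRRBB
After op 3 paint(0,6,G):
RRRRWRG
RRRRRBB
RRRRRBB
RRRRRBB
RRRRRBB
After op 4 paint(1,2,W):
RRRRWRG
RRWRRBB
RRRRRBB
RRRRRBB
RRRRRBB
After op 5 paint(0,3,K):
RRRKWRG
RRWRRBB
RRRRRBB
RRRRRBB
RRRRRBB
After op 6 paint(2,4,W):
RRRKWRG
RRWRRBB
RRRRWBB
RRRRRBB
RRRRRBB
After op 7 fill(2,2,K) [21 cells changed]:
KKKKWRG
KKWKKBB
KKKKWBB
KKKKKBB
KKKKKBB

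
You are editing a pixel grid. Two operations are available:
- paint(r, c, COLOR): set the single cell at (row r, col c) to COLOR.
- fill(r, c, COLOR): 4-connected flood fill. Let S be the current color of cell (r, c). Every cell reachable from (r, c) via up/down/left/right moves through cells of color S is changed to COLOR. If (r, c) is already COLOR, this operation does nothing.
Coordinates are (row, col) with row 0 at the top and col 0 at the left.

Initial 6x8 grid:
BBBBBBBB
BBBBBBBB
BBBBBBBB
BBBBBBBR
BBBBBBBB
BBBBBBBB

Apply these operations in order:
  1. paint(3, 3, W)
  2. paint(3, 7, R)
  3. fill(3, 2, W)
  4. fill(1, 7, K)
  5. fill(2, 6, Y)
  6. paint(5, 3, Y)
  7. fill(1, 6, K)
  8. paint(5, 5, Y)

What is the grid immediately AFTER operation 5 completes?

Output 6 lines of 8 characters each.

Answer: YYYYYYYY
YYYYYYYY
YYYYYYYY
YYYYYYYR
YYYYYYYY
YYYYYYYY

Derivation:
After op 1 paint(3,3,W):
BBBBBBBB
BBBBBBBB
BBBBBBBB
BBBWBBBR
BBBBBBBB
BBBBBBBB
After op 2 paint(3,7,R):
BBBBBBBB
BBBBBBBB
BBBBBBBB
BBBWBBBR
BBBBBBBB
BBBBBBBB
After op 3 fill(3,2,W) [46 cells changed]:
WWWWWWWW
WWWWWWWW
WWWWWWWW
WWWWWWWR
WWWWWWWW
WWWWWWWW
After op 4 fill(1,7,K) [47 cells changed]:
KKKKKKKK
KKKKKKKK
KKKKKKKK
KKKKKKKR
KKKKKKKK
KKKKKKKK
After op 5 fill(2,6,Y) [47 cells changed]:
YYYYYYYY
YYYYYYYY
YYYYYYYY
YYYYYYYR
YYYYYYYY
YYYYYYYY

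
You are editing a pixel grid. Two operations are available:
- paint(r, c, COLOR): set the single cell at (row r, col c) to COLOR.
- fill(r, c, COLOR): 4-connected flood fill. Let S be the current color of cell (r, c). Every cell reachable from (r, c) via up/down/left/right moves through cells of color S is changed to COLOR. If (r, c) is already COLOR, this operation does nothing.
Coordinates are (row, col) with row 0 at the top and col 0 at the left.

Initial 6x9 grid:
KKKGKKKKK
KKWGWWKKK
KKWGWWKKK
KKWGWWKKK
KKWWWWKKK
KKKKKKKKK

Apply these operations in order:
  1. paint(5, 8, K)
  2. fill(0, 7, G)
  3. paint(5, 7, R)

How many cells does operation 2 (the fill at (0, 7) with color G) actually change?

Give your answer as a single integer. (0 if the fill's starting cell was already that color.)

After op 1 paint(5,8,K):
KKKGKKKKK
KKWGWWKKK
KKWGWWKKK
KKWGWWKKK
KKWWWWKKK
KKKKKKKKK
After op 2 fill(0,7,G) [37 cells changed]:
GGGGGGGGG
GGWGWWGGG
GGWGWWGGG
GGWGWWGGG
GGWWWWGGG
GGGGGGGGG

Answer: 37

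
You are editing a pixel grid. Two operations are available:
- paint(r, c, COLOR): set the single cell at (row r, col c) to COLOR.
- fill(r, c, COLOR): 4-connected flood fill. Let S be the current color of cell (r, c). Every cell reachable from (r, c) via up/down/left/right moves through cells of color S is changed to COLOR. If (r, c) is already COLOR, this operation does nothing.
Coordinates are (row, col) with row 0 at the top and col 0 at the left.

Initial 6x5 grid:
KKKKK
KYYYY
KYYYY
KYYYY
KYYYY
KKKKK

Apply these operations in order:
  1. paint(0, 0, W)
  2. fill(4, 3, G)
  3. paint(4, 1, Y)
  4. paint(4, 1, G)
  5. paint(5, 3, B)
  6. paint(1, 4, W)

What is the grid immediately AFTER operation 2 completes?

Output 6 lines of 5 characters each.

Answer: WKKKK
KGGGG
KGGGG
KGGGG
KGGGG
KKKKK

Derivation:
After op 1 paint(0,0,W):
WKKKK
KYYYY
KYYYY
KYYYY
KYYYY
KKKKK
After op 2 fill(4,3,G) [16 cells changed]:
WKKKK
KGGGG
KGGGG
KGGGG
KGGGG
KKKKK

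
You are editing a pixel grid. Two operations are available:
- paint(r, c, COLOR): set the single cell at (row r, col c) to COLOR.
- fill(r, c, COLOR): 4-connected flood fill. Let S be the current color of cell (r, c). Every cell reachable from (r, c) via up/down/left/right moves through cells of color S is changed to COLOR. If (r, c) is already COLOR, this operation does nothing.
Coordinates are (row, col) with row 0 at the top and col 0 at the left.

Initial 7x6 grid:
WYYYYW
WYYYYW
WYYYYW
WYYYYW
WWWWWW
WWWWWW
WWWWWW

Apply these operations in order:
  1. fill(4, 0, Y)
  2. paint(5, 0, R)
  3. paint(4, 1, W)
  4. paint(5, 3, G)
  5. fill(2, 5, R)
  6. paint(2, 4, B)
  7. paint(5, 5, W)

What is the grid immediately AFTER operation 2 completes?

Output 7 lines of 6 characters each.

After op 1 fill(4,0,Y) [26 cells changed]:
YYYYYY
YYYYYY
YYYYYY
YYYYYY
YYYYYY
YYYYYY
YYYYYY
After op 2 paint(5,0,R):
YYYYYY
YYYYYY
YYYYYY
YYYYYY
YYYYYY
RYYYYY
YYYYYY

Answer: YYYYYY
YYYYYY
YYYYYY
YYYYYY
YYYYYY
RYYYYY
YYYYYY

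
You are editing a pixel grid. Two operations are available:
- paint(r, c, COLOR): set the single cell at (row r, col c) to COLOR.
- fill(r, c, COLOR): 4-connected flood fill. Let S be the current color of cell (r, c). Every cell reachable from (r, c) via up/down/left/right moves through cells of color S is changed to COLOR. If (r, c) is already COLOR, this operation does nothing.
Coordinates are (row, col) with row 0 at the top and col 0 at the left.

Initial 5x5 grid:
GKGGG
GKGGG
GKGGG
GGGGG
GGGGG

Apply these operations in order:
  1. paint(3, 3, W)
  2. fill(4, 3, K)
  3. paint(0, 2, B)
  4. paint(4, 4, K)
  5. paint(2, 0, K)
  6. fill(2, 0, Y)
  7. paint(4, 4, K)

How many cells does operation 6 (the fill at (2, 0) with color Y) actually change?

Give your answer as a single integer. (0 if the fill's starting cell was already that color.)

After op 1 paint(3,3,W):
GKGGG
GKGGG
GKGGG
GGGWG
GGGGG
After op 2 fill(4,3,K) [21 cells changed]:
KKKKK
KKKKK
KKKKK
KKKWK
KKKKK
After op 3 paint(0,2,B):
KKBKK
KKKKK
KKKKK
KKKWK
KKKKK
After op 4 paint(4,4,K):
KKBKK
KKKKK
KKKKK
KKKWK
KKKKK
After op 5 paint(2,0,K):
KKBKK
KKKKK
KKKKK
KKKWK
KKKKK
After op 6 fill(2,0,Y) [23 cells changed]:
YYBYY
YYYYY
YYYYY
YYYWY
YYYYY

Answer: 23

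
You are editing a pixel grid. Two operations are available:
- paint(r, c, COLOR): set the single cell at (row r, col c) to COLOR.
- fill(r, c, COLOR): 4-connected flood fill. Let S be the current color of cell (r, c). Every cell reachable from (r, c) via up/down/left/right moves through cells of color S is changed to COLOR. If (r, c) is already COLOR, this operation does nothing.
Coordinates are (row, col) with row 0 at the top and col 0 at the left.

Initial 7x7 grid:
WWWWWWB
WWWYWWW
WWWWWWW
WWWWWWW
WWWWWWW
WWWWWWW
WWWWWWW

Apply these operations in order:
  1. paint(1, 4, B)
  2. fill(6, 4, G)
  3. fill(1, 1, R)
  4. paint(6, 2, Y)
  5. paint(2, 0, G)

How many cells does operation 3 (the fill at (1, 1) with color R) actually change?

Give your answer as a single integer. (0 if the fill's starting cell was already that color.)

Answer: 46

Derivation:
After op 1 paint(1,4,B):
WWWWWWB
WWWYBWW
WWWWWWW
WWWWWWW
WWWWWWW
WWWWWWW
WWWWWWW
After op 2 fill(6,4,G) [46 cells changed]:
GGGGGGB
GGGYBGG
GGGGGGG
GGGGGGG
GGGGGGG
GGGGGGG
GGGGGGG
After op 3 fill(1,1,R) [46 cells changed]:
RRRRRRB
RRRYBRR
RRRRRRR
RRRRRRR
RRRRRRR
RRRRRRR
RRRRRRR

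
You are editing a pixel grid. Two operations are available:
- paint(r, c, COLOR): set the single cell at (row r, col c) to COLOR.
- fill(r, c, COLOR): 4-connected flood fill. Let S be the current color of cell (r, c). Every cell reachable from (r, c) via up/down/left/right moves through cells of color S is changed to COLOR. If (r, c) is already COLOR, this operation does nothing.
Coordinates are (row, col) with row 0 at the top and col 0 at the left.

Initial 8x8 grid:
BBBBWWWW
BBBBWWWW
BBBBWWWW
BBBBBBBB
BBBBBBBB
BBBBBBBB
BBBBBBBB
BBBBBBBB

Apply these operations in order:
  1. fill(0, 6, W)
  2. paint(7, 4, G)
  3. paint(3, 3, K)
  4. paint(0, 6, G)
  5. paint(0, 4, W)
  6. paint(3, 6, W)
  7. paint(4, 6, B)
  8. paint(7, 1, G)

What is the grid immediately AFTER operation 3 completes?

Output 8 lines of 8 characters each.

Answer: BBBBWWWW
BBBBWWWW
BBBBWWWW
BBBKBBBB
BBBBBBBB
BBBBBBBB
BBBBBBBB
BBBBGBBB

Derivation:
After op 1 fill(0,6,W) [0 cells changed]:
BBBBWWWW
BBBBWWWW
BBBBWWWW
BBBBBBBB
BBBBBBBB
BBBBBBBB
BBBBBBBB
BBBBBBBB
After op 2 paint(7,4,G):
BBBBWWWW
BBBBWWWW
BBBBWWWW
BBBBBBBB
BBBBBBBB
BBBBBBBB
BBBBBBBB
BBBBGBBB
After op 3 paint(3,3,K):
BBBBWWWW
BBBBWWWW
BBBBWWWW
BBBKBBBB
BBBBBBBB
BBBBBBBB
BBBBBBBB
BBBBGBBB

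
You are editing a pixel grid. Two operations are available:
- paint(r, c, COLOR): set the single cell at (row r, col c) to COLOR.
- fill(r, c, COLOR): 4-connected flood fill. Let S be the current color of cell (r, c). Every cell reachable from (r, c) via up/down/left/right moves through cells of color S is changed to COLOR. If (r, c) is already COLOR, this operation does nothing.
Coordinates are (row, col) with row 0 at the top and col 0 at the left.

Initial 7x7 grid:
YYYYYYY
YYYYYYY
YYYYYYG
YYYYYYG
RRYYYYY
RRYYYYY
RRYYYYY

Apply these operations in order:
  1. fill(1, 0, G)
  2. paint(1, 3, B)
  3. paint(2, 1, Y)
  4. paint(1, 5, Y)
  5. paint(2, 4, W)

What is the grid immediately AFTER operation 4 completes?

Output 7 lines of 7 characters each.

Answer: GGGGGGG
GGGBGYG
GYGGGGG
GGGGGGG
RRGGGGG
RRGGGGG
RRGGGGG

Derivation:
After op 1 fill(1,0,G) [41 cells changed]:
GGGGGGG
GGGGGGG
GGGGGGG
GGGGGGG
RRGGGGG
RRGGGGG
RRGGGGG
After op 2 paint(1,3,B):
GGGGGGG
GGGBGGG
GGGGGGG
GGGGGGG
RRGGGGG
RRGGGGG
RRGGGGG
After op 3 paint(2,1,Y):
GGGGGGG
GGGBGGG
GYGGGGG
GGGGGGG
RRGGGGG
RRGGGGG
RRGGGGG
After op 4 paint(1,5,Y):
GGGGGGG
GGGBGYG
GYGGGGG
GGGGGGG
RRGGGGG
RRGGGGG
RRGGGGG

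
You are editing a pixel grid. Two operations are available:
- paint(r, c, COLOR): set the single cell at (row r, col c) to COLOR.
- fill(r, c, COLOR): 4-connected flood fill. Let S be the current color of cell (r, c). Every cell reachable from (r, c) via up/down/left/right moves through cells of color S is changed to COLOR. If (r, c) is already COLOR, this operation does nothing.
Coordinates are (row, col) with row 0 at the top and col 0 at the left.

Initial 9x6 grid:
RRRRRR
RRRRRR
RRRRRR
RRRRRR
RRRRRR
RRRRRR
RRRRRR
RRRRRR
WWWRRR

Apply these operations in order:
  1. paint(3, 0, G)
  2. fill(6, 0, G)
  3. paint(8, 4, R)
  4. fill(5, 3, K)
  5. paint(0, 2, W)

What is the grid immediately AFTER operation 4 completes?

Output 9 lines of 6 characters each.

After op 1 paint(3,0,G):
RRRRRR
RRRRRR
RRRRRR
GRRRRR
RRRRRR
RRRRRR
RRRRRR
RRRRRR
WWWRRR
After op 2 fill(6,0,G) [50 cells changed]:
GGGGGG
GGGGGG
GGGGGG
GGGGGG
GGGGGG
GGGGGG
GGGGGG
GGGGGG
WWWGGG
After op 3 paint(8,4,R):
GGGGGG
GGGGGG
GGGGGG
GGGGGG
GGGGGG
GGGGGG
GGGGGG
GGGGGG
WWWGRG
After op 4 fill(5,3,K) [50 cells changed]:
KKKKKK
KKKKKK
KKKKKK
KKKKKK
KKKKKK
KKKKKK
KKKKKK
KKKKKK
WWWKRK

Answer: KKKKKK
KKKKKK
KKKKKK
KKKKKK
KKKKKK
KKKKKK
KKKKKK
KKKKKK
WWWKRK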